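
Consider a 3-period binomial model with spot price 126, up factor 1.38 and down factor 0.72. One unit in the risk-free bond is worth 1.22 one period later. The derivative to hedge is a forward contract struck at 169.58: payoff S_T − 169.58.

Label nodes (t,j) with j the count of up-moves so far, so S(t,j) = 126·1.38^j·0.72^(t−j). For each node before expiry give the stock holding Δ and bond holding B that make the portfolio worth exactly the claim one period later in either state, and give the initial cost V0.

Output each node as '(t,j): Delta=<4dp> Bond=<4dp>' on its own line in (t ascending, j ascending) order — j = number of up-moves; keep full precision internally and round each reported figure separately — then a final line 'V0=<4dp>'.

No-arbitrage ⇒ martingale measure with p* = (R−d)/(u−d) = 0.7576.
At expiry t=3: V(3,0)=-122.5508, V(3,1)=-79.4406, V(3,2)=3.1872, V(3,3)=161.5571
  t=2,j=0: stock 65.3184 → up 90.1394 (V=-79.4406), down 47.0292 (V=-122.5508). Price -73.6816; hedge Δ=1.0000, bond B=-139.0000.
  t=2,j=1: stock 125.1936 → up 172.7672 (V=3.1872), down 90.1394 (V=-79.4406). Price -13.8064; hedge Δ=1.0000, bond B=-139.0000.
  t=2,j=2: stock 239.9544 → up 331.1371 (V=161.5571), down 172.7672 (V=3.1872). Price 100.9544; hedge Δ=1.0000, bond B=-139.0000.
  t=1,j=0: stock 90.7200 → up 125.1936 (V=-13.8064), down 65.3184 (V=-73.6816). Price -23.2144; hedge Δ=1.0000, bond B=-113.9344.
  t=1,j=1: stock 173.8800 → up 239.9544 (V=100.9544), down 125.1936 (V=-13.8064). Price 59.9456; hedge Δ=1.0000, bond B=-113.9344.
  t=0,j=0: stock 126.0000 → up 173.8800 (V=59.9456), down 90.7200 (V=-23.2144). Price 32.6111; hedge Δ=1.0000, bond B=-93.3889.
Each (Δ,B) replicates both successor values, so the strategy is self-financing and V0 is arbitrage-free.

(0,0): Delta=1.0000 Bond=-93.3889
(1,0): Delta=1.0000 Bond=-113.9344
(1,1): Delta=1.0000 Bond=-113.9344
(2,0): Delta=1.0000 Bond=-139.0000
(2,1): Delta=1.0000 Bond=-139.0000
(2,2): Delta=1.0000 Bond=-139.0000
V0=32.6111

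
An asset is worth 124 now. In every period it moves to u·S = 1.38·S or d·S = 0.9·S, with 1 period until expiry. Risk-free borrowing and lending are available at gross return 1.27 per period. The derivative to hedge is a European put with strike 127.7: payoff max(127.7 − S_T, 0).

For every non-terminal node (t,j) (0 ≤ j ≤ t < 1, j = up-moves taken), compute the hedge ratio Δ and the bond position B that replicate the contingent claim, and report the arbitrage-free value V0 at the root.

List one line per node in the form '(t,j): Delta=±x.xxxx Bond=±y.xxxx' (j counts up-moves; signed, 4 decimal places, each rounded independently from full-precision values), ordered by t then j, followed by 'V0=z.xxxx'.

No-arbitrage ⇒ martingale measure with p* = (R−d)/(u−d) = 0.7708.
Terminal values V(1,·): V(1,0)=16.1000, V(1,1)=0.0000
(0,0): S=124.0000. Δ = (V_up−V_dn)/(S_up−S_dn) = (0.0000−16.1000)/(171.1200−111.6000) = -0.2705. V = [p*·0.0000 + (1−p*)·16.1000]/1.27 = 2.9052. B = V − Δ·S = 36.4469.
Root portfolio cost Δ·124+B reproduces V0=2.9052.

(0,0): Delta=-0.2705 Bond=36.4469
V0=2.9052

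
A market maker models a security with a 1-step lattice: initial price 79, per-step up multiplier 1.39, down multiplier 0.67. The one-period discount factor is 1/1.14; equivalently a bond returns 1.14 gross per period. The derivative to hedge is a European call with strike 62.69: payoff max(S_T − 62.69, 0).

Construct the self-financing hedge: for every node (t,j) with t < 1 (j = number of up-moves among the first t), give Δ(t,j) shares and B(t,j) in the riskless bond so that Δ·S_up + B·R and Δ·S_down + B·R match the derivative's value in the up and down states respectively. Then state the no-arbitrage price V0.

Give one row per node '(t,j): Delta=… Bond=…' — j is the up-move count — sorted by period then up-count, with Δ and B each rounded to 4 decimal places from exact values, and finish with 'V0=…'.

The replicating-portfolio and risk-neutral prices coincide; use p* = (1.14−0.67)/(1.39−0.67) = 0.6528 for the latter.
At expiry t=1: V(1,0)=0.0000, V(1,1)=47.1200
Node (0,0) S=79.0000: V=(p*·47.1200+(1−p*)·0.0000)/1.14=26.9815; Δ=(47.1200−0.0000)/(109.8100−52.9300)=0.8284; B=V−Δ·S=-38.4630
Root portfolio cost Δ·79+B reproduces V0=26.9815.

(0,0): Delta=0.8284 Bond=-38.4630
V0=26.9815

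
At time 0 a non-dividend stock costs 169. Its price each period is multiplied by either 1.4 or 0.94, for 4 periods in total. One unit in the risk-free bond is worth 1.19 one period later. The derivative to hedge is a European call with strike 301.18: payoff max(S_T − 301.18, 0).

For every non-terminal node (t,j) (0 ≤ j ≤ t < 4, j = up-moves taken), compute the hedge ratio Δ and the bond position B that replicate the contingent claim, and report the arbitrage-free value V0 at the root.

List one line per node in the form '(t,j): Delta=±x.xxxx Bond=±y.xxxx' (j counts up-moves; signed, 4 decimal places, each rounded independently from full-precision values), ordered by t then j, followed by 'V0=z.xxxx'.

(0,0): Delta=0.6774 Bond=-79.6485
(1,0): Delta=0.3846 Bond=-48.2574
(1,1): Delta=0.8426 Bond=-133.8621
(2,0): Delta=0.0000 Bond=0.0000
(2,1): Delta=0.6015 Bond=-105.6644
(2,2): Delta=0.9786 Bond=-204.3465
(3,0): Delta=0.0000 Bond=0.0000
(3,1): Delta=0.0000 Bond=0.0000
(3,2): Delta=0.9407 Bond=-231.3627
(3,3): Delta=1.0000 Bond=-253.0924
V0=34.8367

The replicating-portfolio and risk-neutral prices coincide; use p* = (1.19−0.94)/(1.4−0.94) = 0.5435 for the latter.
Terminal values V(4,·): V(4,0)=0.0000, V(4,1)=0.0000, V(4,2)=0.0000, V(4,3)=134.7318, V(4,4)=348.0504
Node (3,0) S=140.3687: V=(p*·0.0000+(1−p*)·0.0000)/1.19=0.0000; Δ=(0.0000−0.0000)/(196.5162−131.9466)=0.0000; B=V−Δ·S=0.0000
Node (3,1) S=209.0598: V=(p*·0.0000+(1−p*)·0.0000)/1.19=0.0000; Δ=(0.0000−0.0000)/(292.6837−196.5162)=0.0000; B=V−Δ·S=0.0000
Node (3,2) S=311.3656: V=(p*·134.7318+(1−p*)·0.0000)/1.19=61.5326; Δ=(134.7318−0.0000)/(435.9118−292.6837)=0.9407; B=V−Δ·S=-231.3627
Node (3,3) S=463.7360: V=(p*·348.0504+(1−p*)·134.7318)/1.19=210.6436; Δ=(348.0504−134.7318)/(649.2304−435.9118)=1.0000; B=V−Δ·S=-253.0924
Node (2,0) S=149.3284: V=(p*·0.0000+(1−p*)·0.0000)/1.19=0.0000; Δ=(0.0000−0.0000)/(209.0598−140.3687)=0.0000; B=V−Δ·S=0.0000
Node (2,1) S=222.4040: V=(p*·61.5326+(1−p*)·0.0000)/1.19=28.1022; Δ=(61.5326−0.0000)/(311.3656−209.0598)=0.6015; B=V−Δ·S=-105.6644
Node (2,2) S=331.2400: V=(p*·210.6436+(1−p*)·61.5326)/1.19=119.8077; Δ=(210.6436−61.5326)/(463.7360−311.3656)=0.9786; B=V−Δ·S=-204.3465
Node (1,0) S=158.8600: V=(p*·28.1022+(1−p*)·0.0000)/1.19=12.8344; Δ=(28.1022−0.0000)/(222.4040−149.3284)=0.3846; B=V−Δ·S=-48.2574
Node (1,1) S=236.6000: V=(p*·119.8077+(1−p*)·28.1022)/1.19=65.4976; Δ=(119.8077−28.1022)/(331.2400−222.4040)=0.8426; B=V−Δ·S=-133.8621
Node (0,0) S=169.0000: V=(p*·65.4976+(1−p*)·12.8344)/1.19=34.8367; Δ=(65.4976−12.8344)/(236.6000−158.8600)=0.6774; B=V−Δ·S=-79.6485
Each (Δ,B) replicates both successor values, so the strategy is self-financing and V0 is arbitrage-free.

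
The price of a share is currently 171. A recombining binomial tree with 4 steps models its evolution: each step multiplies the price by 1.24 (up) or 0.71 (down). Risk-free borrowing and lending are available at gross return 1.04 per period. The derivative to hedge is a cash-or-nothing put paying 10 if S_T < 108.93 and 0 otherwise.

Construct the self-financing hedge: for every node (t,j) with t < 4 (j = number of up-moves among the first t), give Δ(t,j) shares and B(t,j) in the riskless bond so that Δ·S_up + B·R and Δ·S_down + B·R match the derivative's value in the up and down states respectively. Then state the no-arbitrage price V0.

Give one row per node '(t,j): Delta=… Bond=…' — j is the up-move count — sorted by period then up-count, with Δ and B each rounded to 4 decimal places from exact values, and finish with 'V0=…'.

(0,0): Delta=-0.0261 Bond=5.7789
(1,0): Delta=-0.0675 Bond=11.0398
(1,1): Delta=-0.0117 Bond=2.9618
(2,0): Delta=-0.1310 Bond=16.9573
(2,1): Delta=-0.0455 Bond=8.1627
(2,2): Delta=0.0000 Bond=0.0000
(3,0): Delta=0.0000 Bond=9.6154
(3,1): Delta=-0.1765 Bond=22.4964
(3,2): Delta=0.0000 Bond=0.0000
(3,3): Delta=0.0000 Bond=0.0000
V0=1.3173

Under the risk-neutral measure, an up-move has probability p* = (R−d)/(u−d) = 0.6226 and values discount at R = 1.04.
Terminal payoffs: V(4,0)=10.0000, V(4,1)=10.0000, V(4,2)=0.0000, V(4,3)=0.0000, V(4,4)=0.0000
  t=3,j=0: stock 61.2028 → up 75.8914 (V=10.0000), down 43.4540 (V=10.0000). Price 9.6154; hedge Δ=0.0000, bond B=9.6154.
  t=3,j=1: stock 106.8894 → up 132.5428 (V=0.0000), down 75.8914 (V=10.0000). Price 3.6284; hedge Δ=-0.1765, bond B=22.4964.
  t=3,j=2: stock 186.6800 → up 231.4832 (V=0.0000), down 132.5428 (V=0.0000). Price 0.0000; hedge Δ=0.0000, bond B=0.0000.
  t=3,j=3: stock 326.0327 → up 404.2806 (V=0.0000), down 231.4832 (V=0.0000). Price 0.0000; hedge Δ=0.0000, bond B=0.0000.
  t=2,j=0: stock 86.2011 → up 106.8894 (V=3.6284), down 61.2028 (V=9.6154). Price 5.6612; hedge Δ=-0.1310, bond B=16.9573.
  t=2,j=1: stock 150.5484 → up 186.6800 (V=0.0000), down 106.8894 (V=3.6284). Price 1.3166; hedge Δ=-0.0455, bond B=8.1627.
  t=2,j=2: stock 262.9296 → up 326.0327 (V=0.0000), down 186.6800 (V=0.0000). Price 0.0000; hedge Δ=0.0000, bond B=0.0000.
  t=1,j=0: stock 121.4100 → up 150.5484 (V=1.3166), down 86.2011 (V=5.6612). Price 2.8424; hedge Δ=-0.0675, bond B=11.0398.
  t=1,j=1: stock 212.0400 → up 262.9296 (V=0.0000), down 150.5484 (V=1.3166). Price 0.4777; hedge Δ=-0.0117, bond B=2.9618.
  t=0,j=0: stock 171.0000 → up 212.0400 (V=0.4777), down 121.4100 (V=2.8424). Price 1.3173; hedge Δ=-0.0261, bond B=5.7789.
Self-financing check: at every node Δ·S+B equals the discounted successor values.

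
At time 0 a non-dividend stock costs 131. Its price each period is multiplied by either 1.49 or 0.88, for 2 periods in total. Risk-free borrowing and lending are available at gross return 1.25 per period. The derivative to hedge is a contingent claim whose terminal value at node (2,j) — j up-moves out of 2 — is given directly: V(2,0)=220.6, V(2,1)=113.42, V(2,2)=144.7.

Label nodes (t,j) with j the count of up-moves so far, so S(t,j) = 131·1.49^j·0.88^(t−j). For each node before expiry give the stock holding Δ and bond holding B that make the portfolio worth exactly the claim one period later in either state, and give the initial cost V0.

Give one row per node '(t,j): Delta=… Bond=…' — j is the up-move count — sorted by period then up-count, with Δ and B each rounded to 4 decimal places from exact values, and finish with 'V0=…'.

(0,0): Delta=-0.2322 Bond=120.9935
(1,0): Delta=-1.5242 Bond=300.1763
(1,1): Delta=0.2627 Bond=54.6358
V0=90.5724

No-arbitrage ⇒ martingale measure with p* = (R−d)/(u−d) = 0.6066.
Terminal values V(2,·): V(2,0)=220.6000, V(2,1)=113.4200, V(2,2)=144.7000
(1,0): S=115.2800. Δ = (V_up−V_dn)/(S_up−S_dn) = (113.4200−220.6000)/(171.7672−101.4464) = -1.5242. V = [p*·113.4200 + (1−p*)·220.6000]/1.25 = 124.4713. B = V − Δ·S = 300.1763.
(1,1): S=195.1900. Δ = (V_up−V_dn)/(S_up−S_dn) = (144.7000−113.4200)/(290.8331−171.7672) = 0.2627. V = [p*·144.7000 + (1−p*)·113.4200]/1.25 = 105.9145. B = V − Δ·S = 54.6358.
(0,0): S=131.0000. Δ = (V_up−V_dn)/(S_up−S_dn) = (105.9145−124.4713)/(195.1900−115.2800) = -0.2322. V = [p*·105.9145 + (1−p*)·124.4713]/1.25 = 90.5724. B = V − Δ·S = 120.9935.
Check: Δ(0,0)·S0 + B(0,0) = 90.5724 = V0.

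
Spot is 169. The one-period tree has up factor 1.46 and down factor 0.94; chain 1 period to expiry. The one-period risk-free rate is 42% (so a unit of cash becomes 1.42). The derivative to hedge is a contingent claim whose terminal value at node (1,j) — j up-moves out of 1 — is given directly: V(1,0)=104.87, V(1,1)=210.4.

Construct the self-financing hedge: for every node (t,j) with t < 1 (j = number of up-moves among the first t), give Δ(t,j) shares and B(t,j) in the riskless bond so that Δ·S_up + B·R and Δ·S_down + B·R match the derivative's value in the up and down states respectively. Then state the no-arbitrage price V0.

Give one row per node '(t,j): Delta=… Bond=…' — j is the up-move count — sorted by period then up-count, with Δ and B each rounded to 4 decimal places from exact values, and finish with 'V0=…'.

The replicating-portfolio and risk-neutral prices coincide; use p* = (1.42−0.94)/(1.46−0.94) = 0.9231 for the latter.
Payoff layer (t=1): V(1,0)=104.8700, V(1,1)=210.4000
  t=0,j=0: stock 169.0000 → up 246.7400 (V=210.4000), down 158.8600 (V=104.8700). Price 142.4523; hedge Δ=1.2008, bond B=-60.4900.
The time-0 hedge costs 142.4523, which is the no-arbitrage price.

(0,0): Delta=1.2008 Bond=-60.4900
V0=142.4523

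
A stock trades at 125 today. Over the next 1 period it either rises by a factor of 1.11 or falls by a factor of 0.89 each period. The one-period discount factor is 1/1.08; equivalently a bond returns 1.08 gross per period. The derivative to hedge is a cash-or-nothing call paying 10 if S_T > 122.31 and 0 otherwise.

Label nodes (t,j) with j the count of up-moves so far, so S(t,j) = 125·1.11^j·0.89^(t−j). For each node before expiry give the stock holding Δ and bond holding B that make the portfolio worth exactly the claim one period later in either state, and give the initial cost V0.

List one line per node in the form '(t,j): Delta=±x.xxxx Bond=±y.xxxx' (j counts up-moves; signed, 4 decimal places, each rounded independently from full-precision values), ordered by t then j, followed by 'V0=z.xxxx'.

No-arbitrage ⇒ martingale measure with p* = (R−d)/(u−d) = 0.8636.
Payoff layer (t=1): V(1,0)=0.0000, V(1,1)=10.0000
Node (0,0) S=125.0000: V=(p*·10.0000+(1−p*)·0.0000)/1.08=7.9966; Δ=(10.0000−0.0000)/(138.7500−111.2500)=0.3636; B=V−Δ·S=-37.4579
The time-0 hedge costs 7.9966, which is the no-arbitrage price.

(0,0): Delta=0.3636 Bond=-37.4579
V0=7.9966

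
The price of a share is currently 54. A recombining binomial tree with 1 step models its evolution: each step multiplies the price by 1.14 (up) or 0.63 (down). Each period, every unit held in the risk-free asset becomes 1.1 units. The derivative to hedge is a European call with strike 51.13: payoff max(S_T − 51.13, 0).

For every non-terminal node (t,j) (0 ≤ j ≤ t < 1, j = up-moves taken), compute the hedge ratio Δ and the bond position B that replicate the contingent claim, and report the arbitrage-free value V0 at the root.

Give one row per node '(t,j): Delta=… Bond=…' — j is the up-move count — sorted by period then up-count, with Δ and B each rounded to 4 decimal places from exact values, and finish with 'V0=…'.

(0,0): Delta=0.3787 Bond=-11.7128
V0=8.7381

Under the risk-neutral measure, an up-move has probability p* = (R−d)/(u−d) = 0.9216 and values discount at R = 1.1.
At expiry t=1: V(1,0)=0.0000, V(1,1)=10.4300
  t=0,j=0: stock 54.0000 → up 61.5600 (V=10.4300), down 34.0200 (V=0.0000). Price 8.7381; hedge Δ=0.3787, bond B=-11.7128.
The time-0 hedge costs 8.7381, which is the no-arbitrage price.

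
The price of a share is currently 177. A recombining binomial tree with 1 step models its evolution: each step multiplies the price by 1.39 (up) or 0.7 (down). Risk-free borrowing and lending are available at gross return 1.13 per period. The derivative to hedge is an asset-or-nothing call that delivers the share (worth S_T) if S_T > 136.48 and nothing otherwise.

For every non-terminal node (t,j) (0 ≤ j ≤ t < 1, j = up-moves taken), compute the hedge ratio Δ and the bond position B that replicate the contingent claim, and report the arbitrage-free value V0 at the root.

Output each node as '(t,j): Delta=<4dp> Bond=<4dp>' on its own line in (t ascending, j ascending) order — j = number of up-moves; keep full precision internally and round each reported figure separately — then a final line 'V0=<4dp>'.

No-arbitrage ⇒ martingale measure with p* = (R−d)/(u−d) = 0.6232.
At expiry t=1: V(1,0)=0.0000, V(1,1)=246.0300
(0,0): S=177.0000. Δ = (V_up−V_dn)/(S_up−S_dn) = (246.0300−0.0000)/(246.0300−123.9000) = 2.0145. V = [p*·246.0300 + (1−p*)·0.0000]/1.13 = 135.6841. B = V − Δ·S = -220.8811.
Check: Δ(0,0)·S0 + B(0,0) = 135.6841 = V0.

(0,0): Delta=2.0145 Bond=-220.8811
V0=135.6841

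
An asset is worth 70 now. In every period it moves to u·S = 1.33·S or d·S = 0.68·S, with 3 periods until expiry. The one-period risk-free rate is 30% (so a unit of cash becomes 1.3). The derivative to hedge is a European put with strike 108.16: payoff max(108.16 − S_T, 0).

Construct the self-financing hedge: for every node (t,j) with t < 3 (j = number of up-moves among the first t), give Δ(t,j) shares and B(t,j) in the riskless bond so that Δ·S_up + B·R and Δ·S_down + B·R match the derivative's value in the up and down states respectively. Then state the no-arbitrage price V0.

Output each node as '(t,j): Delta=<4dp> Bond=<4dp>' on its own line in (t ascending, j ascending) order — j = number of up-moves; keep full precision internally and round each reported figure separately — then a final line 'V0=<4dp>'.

(0,0): Delta=-0.3312 Bond=24.7424
(1,0): Delta=-1.0000 Bond=64.0000
(1,1): Delta=-0.3147 Bond=30.6247
(2,0): Delta=-1.0000 Bond=83.2000
(2,1): Delta=-1.0000 Bond=83.2000
(2,2): Delta=-0.2977 Bond=37.7128
V0=1.5584

Risk-neutral probability p* = (R−d)/(u−d) = (1.3−0.68)/(1.33−0.68) = 0.9538.
At expiry t=3: V(3,0)=86.1498, V(3,1)=65.1106, V(3,2)=23.9604, V(3,3)=0.0000
(2,0): S=32.3680. Δ = (V_up−V_dn)/(S_up−S_dn) = (65.1106−86.1498)/(43.0494−22.0102) = -1.0000. V = [p*·65.1106 + (1−p*)·86.1498]/1.3 = 50.8320. B = V − Δ·S = 83.2000.
(2,1): S=63.3080. Δ = (V_up−V_dn)/(S_up−S_dn) = (23.9604−65.1106)/(84.1996−43.0494) = -1.0000. V = [p*·23.9604 + (1−p*)·65.1106]/1.3 = 19.8920. B = V − Δ·S = 83.2000.
(2,2): S=123.8230. Δ = (V_up−V_dn)/(S_up−S_dn) = (0.0000−23.9604)/(164.6846−84.1996) = -0.2977. V = [p*·0.0000 + (1−p*)·23.9604]/1.3 = 0.8507. B = V − Δ·S = 37.7128.
(1,0): S=47.6000. Δ = (V_up−V_dn)/(S_up−S_dn) = (19.8920−50.8320)/(63.3080−32.3680) = -1.0000. V = [p*·19.8920 + (1−p*)·50.8320]/1.3 = 16.4000. B = V − Δ·S = 64.0000.
(1,1): S=93.1000. Δ = (V_up−V_dn)/(S_up−S_dn) = (0.8507−19.8920)/(123.8230−63.3080) = -0.3147. V = [p*·0.8507 + (1−p*)·19.8920]/1.3 = 1.3304. B = V − Δ·S = 30.6247.
(0,0): S=70.0000. Δ = (V_up−V_dn)/(S_up−S_dn) = (1.3304−16.4000)/(93.1000−47.6000) = -0.3312. V = [p*·1.3304 + (1−p*)·16.4000]/1.3 = 1.5584. B = V − Δ·S = 24.7424.
The time-0 hedge costs 1.5584, which is the no-arbitrage price.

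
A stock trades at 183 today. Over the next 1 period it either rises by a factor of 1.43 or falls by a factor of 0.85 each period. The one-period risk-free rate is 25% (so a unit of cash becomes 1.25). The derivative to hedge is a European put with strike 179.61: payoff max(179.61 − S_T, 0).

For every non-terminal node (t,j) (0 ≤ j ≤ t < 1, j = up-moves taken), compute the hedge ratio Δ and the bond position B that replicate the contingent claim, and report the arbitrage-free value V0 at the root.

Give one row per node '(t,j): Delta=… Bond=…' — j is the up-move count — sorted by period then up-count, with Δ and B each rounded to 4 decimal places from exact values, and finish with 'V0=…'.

(0,0): Delta=-0.2267 Bond=47.4563
V0=5.9735

Risk-neutral probability p* = (R−d)/(u−d) = (1.25−0.85)/(1.43−0.85) = 0.6897.
Payoff layer (t=1): V(1,0)=24.0600, V(1,1)=0.0000
  t=0,j=0: stock 183.0000 → up 261.6900 (V=0.0000), down 155.5500 (V=24.0600). Price 5.9735; hedge Δ=-0.2267, bond B=47.4563.
Each (Δ,B) replicates both successor values, so the strategy is self-financing and V0 is arbitrage-free.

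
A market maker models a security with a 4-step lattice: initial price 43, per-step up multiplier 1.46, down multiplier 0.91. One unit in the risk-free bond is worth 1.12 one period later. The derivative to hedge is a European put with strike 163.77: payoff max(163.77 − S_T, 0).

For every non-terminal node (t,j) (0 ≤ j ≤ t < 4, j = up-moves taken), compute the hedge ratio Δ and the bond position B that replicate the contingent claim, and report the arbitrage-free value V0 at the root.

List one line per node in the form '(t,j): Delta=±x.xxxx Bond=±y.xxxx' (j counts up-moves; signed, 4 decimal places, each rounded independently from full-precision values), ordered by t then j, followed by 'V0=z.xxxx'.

(0,0): Delta=-0.9470 Bond=102.2287
(1,0): Delta=-1.0000 Bond=116.5683
(1,1): Delta=-0.8936 Bond=111.1412
(2,0): Delta=-1.0000 Bond=130.5564
(2,1): Delta=-1.0000 Bond=130.5564
(2,2): Delta=-0.7862 Bond=114.6372
(3,0): Delta=-1.0000 Bond=146.2232
(3,1): Delta=-1.0000 Bond=146.2232
(3,2): Delta=-1.0000 Bond=146.2232
(3,3): Delta=-0.5705 Bond=99.5268
V0=61.5057

The replicating-portfolio and risk-neutral prices coincide; use p* = (1.12−0.91)/(1.46−0.91) = 0.3818 for the latter.
Terminal payoffs: V(4,0)=134.2828, V(4,1)=116.4608, V(4,2)=87.8673, V(4,3)=41.9921, V(4,4)=0.0000
  t=3,j=0: stock 32.4036 → up 47.3092 (V=116.4608), down 29.4872 (V=134.2828). Price 113.8197; hedge Δ=-1.0000, bond B=146.2232.
  t=3,j=1: stock 51.9881 → up 75.9027 (V=87.8673), down 47.3092 (V=116.4608). Price 94.2351; hedge Δ=-1.0000, bond B=146.2232.
  t=3,j=2: stock 83.4095 → up 121.7779 (V=41.9921), down 75.9027 (V=87.8673). Price 62.8137; hedge Δ=-1.0000, bond B=146.2232.
  t=3,j=3: stock 133.8218 → up 195.3799 (V=0.0000), down 121.7779 (V=41.9921). Price 23.1775; hedge Δ=-0.5705, bond B=99.5268.
  t=2,j=0: stock 35.6083 → up 51.9881 (V=94.2351), down 32.4036 (V=113.8197). Price 94.9481; hedge Δ=-1.0000, bond B=130.5564.
  t=2,j=1: stock 57.1298 → up 83.4095 (V=62.8137), down 51.9881 (V=94.2351). Price 73.4266; hedge Δ=-1.0000, bond B=130.5564.
  t=2,j=2: stock 91.6588 → up 133.8218 (V=23.1775), down 83.4095 (V=62.8137). Price 42.5713; hedge Δ=-0.7862, bond B=114.6372.
  t=1,j=0: stock 39.1300 → up 57.1298 (V=73.4266), down 35.6083 (V=94.9481). Price 77.4383; hedge Δ=-1.0000, bond B=116.5683.
  t=1,j=1: stock 62.7800 → up 91.6588 (V=42.5713), down 57.1298 (V=73.4266). Price 55.0406; hedge Δ=-0.8936, bond B=111.1412.
  t=0,j=0: stock 43.0000 → up 62.7800 (V=55.0406), down 39.1300 (V=77.4383). Price 61.5057; hedge Δ=-0.9470, bond B=102.2287.
Each (Δ,B) replicates both successor values, so the strategy is self-financing and V0 is arbitrage-free.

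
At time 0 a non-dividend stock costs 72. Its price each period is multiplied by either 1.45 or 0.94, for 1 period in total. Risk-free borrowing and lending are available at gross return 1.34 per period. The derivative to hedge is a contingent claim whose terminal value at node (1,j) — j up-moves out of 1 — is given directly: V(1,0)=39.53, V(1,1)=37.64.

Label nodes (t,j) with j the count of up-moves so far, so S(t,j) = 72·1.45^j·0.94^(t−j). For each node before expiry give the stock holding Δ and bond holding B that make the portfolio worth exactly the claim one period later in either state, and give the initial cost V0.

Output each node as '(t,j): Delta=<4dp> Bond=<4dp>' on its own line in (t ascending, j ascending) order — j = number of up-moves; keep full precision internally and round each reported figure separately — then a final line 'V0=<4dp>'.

(0,0): Delta=-0.0515 Bond=32.0996
V0=28.3938

The replicating-portfolio and risk-neutral prices coincide; use p* = (1.34−0.94)/(1.45−0.94) = 0.7843 for the latter.
Terminal payoffs: V(1,0)=39.5300, V(1,1)=37.6400
Node (0,0) S=72.0000: V=(p*·37.6400+(1−p*)·39.5300)/1.34=28.3938; Δ=(37.6400−39.5300)/(104.4000−67.6800)=-0.0515; B=V−Δ·S=32.0996
Check: Δ(0,0)·S0 + B(0,0) = 28.3938 = V0.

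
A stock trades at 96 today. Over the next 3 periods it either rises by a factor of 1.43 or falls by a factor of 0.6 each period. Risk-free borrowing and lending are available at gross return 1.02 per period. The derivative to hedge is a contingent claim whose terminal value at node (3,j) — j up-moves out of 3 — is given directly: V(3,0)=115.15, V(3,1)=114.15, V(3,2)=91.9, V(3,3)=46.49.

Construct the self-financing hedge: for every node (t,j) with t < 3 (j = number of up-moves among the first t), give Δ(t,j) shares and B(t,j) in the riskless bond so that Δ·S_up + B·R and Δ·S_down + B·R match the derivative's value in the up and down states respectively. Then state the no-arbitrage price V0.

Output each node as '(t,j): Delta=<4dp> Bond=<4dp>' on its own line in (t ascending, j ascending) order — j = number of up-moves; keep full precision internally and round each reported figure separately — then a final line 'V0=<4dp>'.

(0,0): Delta=-0.2774 Bond=118.0915
(1,0): Delta=-0.2410 Bond=118.3584
(1,1): Delta=-0.2923 Bond=122.4983
(2,0): Delta=-0.0349 Bond=113.6009
(2,1): Delta=-0.3255 Bond=127.6807
(2,2): Delta=-0.2787 Bond=122.2809
V0=91.4624

Risk-neutral probability p* = (R−d)/(u−d) = (1.02−0.6)/(1.43−0.6) = 0.5060.
Terminal values V(3,·): V(3,0)=115.1500, V(3,1)=114.1500, V(3,2)=91.9000, V(3,3)=46.4900
(2,0): S=34.5600. Δ = (V_up−V_dn)/(S_up−S_dn) = (114.1500−115.1500)/(49.4208−20.7360) = -0.0349. V = [p*·114.1500 + (1−p*)·115.1500]/1.02 = 112.3961. B = V − Δ·S = 113.6009.
(2,1): S=82.3680. Δ = (V_up−V_dn)/(S_up−S_dn) = (91.9000−114.1500)/(117.7862−49.4208) = -0.3255. V = [p*·91.9000 + (1−p*)·114.1500]/1.02 = 100.8735. B = V − Δ·S = 127.6807.
(2,2): S=196.3104. Δ = (V_up−V_dn)/(S_up−S_dn) = (46.4900−91.9000)/(280.7239−117.7862) = -0.2787. V = [p*·46.4900 + (1−p*)·91.9000]/1.02 = 67.5700. B = V − Δ·S = 122.2809.
(1,0): S=57.6000. Δ = (V_up−V_dn)/(S_up−S_dn) = (100.8735−112.3961)/(82.3680−34.5600) = -0.2410. V = [p*·100.8735 + (1−p*)·112.3961]/1.02 = 104.4758. B = V − Δ·S = 118.3584.
(1,1): S=137.2800. Δ = (V_up−V_dn)/(S_up−S_dn) = (67.5700−100.8735)/(196.3104−82.3680) = -0.2923. V = [p*·67.5700 + (1−p*)·100.8735]/1.02 = 82.3737. B = V − Δ·S = 122.4983.
(0,0): S=96.0000. Δ = (V_up−V_dn)/(S_up−S_dn) = (82.3737−104.4758)/(137.2800−57.6000) = -0.2774. V = [p*·82.3737 + (1−p*)·104.4758]/1.02 = 91.4624. B = V − Δ·S = 118.0915.
Check: Δ(0,0)·S0 + B(0,0) = 91.4624 = V0.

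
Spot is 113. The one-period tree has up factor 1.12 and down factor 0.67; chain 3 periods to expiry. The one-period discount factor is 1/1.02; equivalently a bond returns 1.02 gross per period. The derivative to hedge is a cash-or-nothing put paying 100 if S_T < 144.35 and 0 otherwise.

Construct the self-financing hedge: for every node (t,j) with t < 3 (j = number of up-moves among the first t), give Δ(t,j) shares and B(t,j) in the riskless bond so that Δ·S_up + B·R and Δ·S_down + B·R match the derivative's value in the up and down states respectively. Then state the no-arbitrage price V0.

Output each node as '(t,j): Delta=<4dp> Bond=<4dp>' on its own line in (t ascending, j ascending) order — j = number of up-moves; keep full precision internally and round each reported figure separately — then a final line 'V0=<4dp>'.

Under the risk-neutral measure, an up-move has probability p* = (R−d)/(u−d) = 0.7778 and values discount at R = 1.02.
Terminal values V(3,·): V(3,0)=100.0000, V(3,1)=100.0000, V(3,2)=100.0000, V(3,3)=0.0000
(2,0): S=50.7257. Δ = (V_up−V_dn)/(S_up−S_dn) = (100.0000−100.0000)/(56.8128−33.9862) = 0.0000. V = [p*·100.0000 + (1−p*)·100.0000]/1.02 = 98.0392. B = V − Δ·S = 98.0392.
(2,1): S=84.7952. Δ = (V_up−V_dn)/(S_up−S_dn) = (100.0000−100.0000)/(94.9706−56.8128) = 0.0000. V = [p*·100.0000 + (1−p*)·100.0000]/1.02 = 98.0392. B = V − Δ·S = 98.0392.
(2,2): S=141.7472. Δ = (V_up−V_dn)/(S_up−S_dn) = (0.0000−100.0000)/(158.7569−94.9706) = -1.5677. V = [p*·0.0000 + (1−p*)·100.0000]/1.02 = 21.7865. B = V − Δ·S = 244.0087.
(1,0): S=75.7100. Δ = (V_up−V_dn)/(S_up−S_dn) = (98.0392−98.0392)/(84.7952−50.7257) = 0.0000. V = [p*·98.0392 + (1−p*)·98.0392]/1.02 = 96.1169. B = V − Δ·S = 96.1169.
(1,1): S=126.5600. Δ = (V_up−V_dn)/(S_up−S_dn) = (21.7865−98.0392)/(141.7472−84.7952) = -1.3389. V = [p*·21.7865 + (1−p*)·98.0392]/1.02 = 37.9721. B = V − Δ·S = 207.4226.
(0,0): S=113.0000. Δ = (V_up−V_dn)/(S_up−S_dn) = (37.9721−96.1169)/(126.5600−75.7100) = -1.1435. V = [p*·37.9721 + (1−p*)·96.1169]/1.02 = 49.8953. B = V − Δ·S = 179.1059.
Self-financing check: at every node Δ·S+B equals the discounted successor values.

(0,0): Delta=-1.1435 Bond=179.1059
(1,0): Delta=0.0000 Bond=96.1169
(1,1): Delta=-1.3389 Bond=207.4226
(2,0): Delta=0.0000 Bond=98.0392
(2,1): Delta=0.0000 Bond=98.0392
(2,2): Delta=-1.5677 Bond=244.0087
V0=49.8953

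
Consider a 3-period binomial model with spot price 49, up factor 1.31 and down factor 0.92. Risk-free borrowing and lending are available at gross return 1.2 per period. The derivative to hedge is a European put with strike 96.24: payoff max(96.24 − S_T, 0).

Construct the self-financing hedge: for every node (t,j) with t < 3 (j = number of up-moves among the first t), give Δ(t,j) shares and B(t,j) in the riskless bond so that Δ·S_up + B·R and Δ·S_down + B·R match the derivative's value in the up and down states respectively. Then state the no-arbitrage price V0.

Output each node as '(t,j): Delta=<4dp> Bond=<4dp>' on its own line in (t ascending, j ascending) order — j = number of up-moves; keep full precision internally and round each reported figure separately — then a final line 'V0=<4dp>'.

Under the risk-neutral measure, an up-move has probability p* = (R−d)/(u−d) = 0.7179 and values discount at R = 1.2.
At expiry t=3: V(3,0)=58.0843, V(3,1)=41.9096, V(3,2)=18.8782, V(3,3)=0.0000
(2,0): S=41.4736. Δ = (V_up−V_dn)/(S_up−S_dn) = (41.9096−58.0843)/(54.3304−38.1557) = -1.0000. V = [p*·41.9096 + (1−p*)·58.0843]/1.2 = 38.7264. B = V − Δ·S = 80.2000.
(2,1): S=59.0548. Δ = (V_up−V_dn)/(S_up−S_dn) = (18.8782−41.9096)/(77.3618−54.3304) = -1.0000. V = [p*·18.8782 + (1−p*)·41.9096]/1.2 = 21.1452. B = V − Δ·S = 80.2000.
(2,2): S=84.0889. Δ = (V_up−V_dn)/(S_up−S_dn) = (0.0000−18.8782)/(110.1565−77.3618) = -0.5756. V = [p*·0.0000 + (1−p*)·18.8782]/1.2 = 4.4372. B = V − Δ·S = 52.8429.
(1,0): S=45.0800. Δ = (V_up−V_dn)/(S_up−S_dn) = (21.1452−38.7264)/(59.0548−41.4736) = -1.0000. V = [p*·21.1452 + (1−p*)·38.7264]/1.2 = 21.7533. B = V − Δ·S = 66.8333.
(1,1): S=64.1900. Δ = (V_up−V_dn)/(S_up−S_dn) = (4.4372−21.1452)/(84.0889−59.0548) = -0.6674. V = [p*·4.4372 + (1−p*)·21.1452]/1.2 = 7.6248. B = V − Δ·S = 50.4658.
(0,0): S=49.0000. Δ = (V_up−V_dn)/(S_up−S_dn) = (7.6248−21.7533)/(64.1900−45.0800) = -0.7393. V = [p*·7.6248 + (1−p*)·21.7533]/1.2 = 9.6748. B = V − Δ·S = 45.9019.
Each (Δ,B) replicates both successor values, so the strategy is self-financing and V0 is arbitrage-free.

(0,0): Delta=-0.7393 Bond=45.9019
(1,0): Delta=-1.0000 Bond=66.8333
(1,1): Delta=-0.6674 Bond=50.4658
(2,0): Delta=-1.0000 Bond=80.2000
(2,1): Delta=-1.0000 Bond=80.2000
(2,2): Delta=-0.5756 Bond=52.8429
V0=9.6748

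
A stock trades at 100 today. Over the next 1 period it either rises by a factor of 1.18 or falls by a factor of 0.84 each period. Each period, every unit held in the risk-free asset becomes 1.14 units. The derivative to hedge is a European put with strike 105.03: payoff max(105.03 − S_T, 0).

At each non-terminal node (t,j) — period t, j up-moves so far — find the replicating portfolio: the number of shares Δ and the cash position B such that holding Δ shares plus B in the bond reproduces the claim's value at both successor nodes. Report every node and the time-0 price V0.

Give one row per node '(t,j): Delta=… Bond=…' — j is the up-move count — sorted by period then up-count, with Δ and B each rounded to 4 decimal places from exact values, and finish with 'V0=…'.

(0,0): Delta=-0.6185 Bond=64.0232
V0=2.1703

Risk-neutral probability p* = (R−d)/(u−d) = (1.14−0.84)/(1.18−0.84) = 0.8824.
Terminal values V(1,·): V(1,0)=21.0300, V(1,1)=0.0000
Node (0,0) S=100.0000: V=(p*·0.0000+(1−p*)·21.0300)/1.14=2.1703; Δ=(0.0000−21.0300)/(118.0000−84.0000)=-0.6185; B=V−Δ·S=64.0232
The time-0 hedge costs 2.1703, which is the no-arbitrage price.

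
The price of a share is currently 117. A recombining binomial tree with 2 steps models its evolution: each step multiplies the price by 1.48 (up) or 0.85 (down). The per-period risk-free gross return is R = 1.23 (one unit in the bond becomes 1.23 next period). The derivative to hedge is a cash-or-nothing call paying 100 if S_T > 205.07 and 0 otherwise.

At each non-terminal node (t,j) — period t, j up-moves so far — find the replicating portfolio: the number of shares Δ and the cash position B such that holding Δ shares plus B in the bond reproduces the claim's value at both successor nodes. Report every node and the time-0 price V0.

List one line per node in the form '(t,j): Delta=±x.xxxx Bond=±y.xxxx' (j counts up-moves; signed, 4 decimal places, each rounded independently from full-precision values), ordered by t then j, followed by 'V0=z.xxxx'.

The replicating-portfolio and risk-neutral prices coincide; use p* = (1.23−0.85)/(1.48−0.85) = 0.6032 for the latter.
Payoff layer (t=2): V(2,0)=0.0000, V(2,1)=0.0000, V(2,2)=100.0000
Node (1,0) S=99.4500: V=(p*·0.0000+(1−p*)·0.0000)/1.23=0.0000; Δ=(0.0000−0.0000)/(147.1860−84.5325)=0.0000; B=V−Δ·S=0.0000
Node (1,1) S=173.1600: V=(p*·100.0000+(1−p*)·0.0000)/1.23=49.0386; Δ=(100.0000−0.0000)/(256.2768−147.1860)=0.9167; B=V−Δ·S=-109.6916
Node (0,0) S=117.0000: V=(p*·49.0386+(1−p*)·0.0000)/1.23=24.0478; Δ=(49.0386−0.0000)/(173.1600−99.4500)=0.6653; B=V−Δ·S=-53.7912
Each (Δ,B) replicates both successor values, so the strategy is self-financing and V0 is arbitrage-free.

(0,0): Delta=0.6653 Bond=-53.7912
(1,0): Delta=0.0000 Bond=0.0000
(1,1): Delta=0.9167 Bond=-109.6916
V0=24.0478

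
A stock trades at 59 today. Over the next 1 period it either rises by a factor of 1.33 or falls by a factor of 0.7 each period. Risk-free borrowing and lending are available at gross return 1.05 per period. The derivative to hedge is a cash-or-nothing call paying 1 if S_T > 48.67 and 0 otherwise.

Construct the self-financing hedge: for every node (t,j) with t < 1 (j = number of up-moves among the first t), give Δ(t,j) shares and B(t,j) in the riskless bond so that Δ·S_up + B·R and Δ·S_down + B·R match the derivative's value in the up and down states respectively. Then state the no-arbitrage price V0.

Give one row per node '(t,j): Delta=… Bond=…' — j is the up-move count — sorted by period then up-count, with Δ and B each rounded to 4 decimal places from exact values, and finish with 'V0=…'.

(0,0): Delta=0.0269 Bond=-1.0582
V0=0.5291

Under the risk-neutral measure, an up-move has probability p* = (R−d)/(u−d) = 0.5556 and values discount at R = 1.05.
At expiry t=1: V(1,0)=0.0000, V(1,1)=1.0000
(0,0): S=59.0000. Δ = (V_up−V_dn)/(S_up−S_dn) = (1.0000−0.0000)/(78.4700−41.3000) = 0.0269. V = [p*·1.0000 + (1−p*)·0.0000]/1.05 = 0.5291. B = V − Δ·S = -1.0582.
Self-financing check: at every node Δ·S+B equals the discounted successor values.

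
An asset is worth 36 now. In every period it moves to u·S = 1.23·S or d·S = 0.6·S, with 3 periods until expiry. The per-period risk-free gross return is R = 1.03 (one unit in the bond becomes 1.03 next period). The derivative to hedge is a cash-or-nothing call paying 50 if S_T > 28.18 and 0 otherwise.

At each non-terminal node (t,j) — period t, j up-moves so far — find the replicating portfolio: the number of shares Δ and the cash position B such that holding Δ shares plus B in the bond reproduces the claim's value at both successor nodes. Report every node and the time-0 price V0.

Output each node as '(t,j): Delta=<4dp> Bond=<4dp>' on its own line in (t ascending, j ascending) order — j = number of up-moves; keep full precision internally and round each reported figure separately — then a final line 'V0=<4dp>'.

(0,0): Delta=0.9005 Bond=2.4314
(1,0): Delta=2.4348 Bond=-30.6361
(1,1): Delta=0.5524 Bond=17.9186
(2,0): Delta=0.0000 Bond=0.0000
(2,1): Delta=2.9872 Bond=-46.2321
(2,2): Delta=0.0000 Bond=48.5437
V0=34.8506

Since d<R<u, set p* = (R−d)/(u−d) = 0.6825; price each node as the discounted p*-expectation of its children.
At expiry t=3: V(3,0)=0.0000, V(3,1)=0.0000, V(3,2)=50.0000, V(3,3)=50.0000
  t=2,j=0: stock 12.9600 → up 15.9408 (V=0.0000), down 7.7760 (V=0.0000). Price 0.0000; hedge Δ=0.0000, bond B=0.0000.
  t=2,j=1: stock 26.5680 → up 32.6786 (V=50.0000), down 15.9408 (V=0.0000). Price 33.1330; hedge Δ=2.9872, bond B=-46.2321.
  t=2,j=2: stock 54.4644 → up 66.9912 (V=50.0000), down 32.6786 (V=50.0000). Price 48.5437; hedge Δ=0.0000, bond B=48.5437.
  t=1,j=0: stock 21.6000 → up 26.5680 (V=33.1330), down 12.9600 (V=0.0000). Price 21.9559; hedge Δ=2.4348, bond B=-30.6361.
  t=1,j=1: stock 44.2800 → up 54.4644 (V=48.5437), down 26.5680 (V=33.1330). Price 42.3800; hedge Δ=0.5524, bond B=17.9186.
  t=0,j=0: stock 36.0000 → up 44.2800 (V=42.3800), down 21.6000 (V=21.9559). Price 34.8506; hedge Δ=0.9005, bond B=2.4314.
Root portfolio cost Δ·36+B reproduces V0=34.8506.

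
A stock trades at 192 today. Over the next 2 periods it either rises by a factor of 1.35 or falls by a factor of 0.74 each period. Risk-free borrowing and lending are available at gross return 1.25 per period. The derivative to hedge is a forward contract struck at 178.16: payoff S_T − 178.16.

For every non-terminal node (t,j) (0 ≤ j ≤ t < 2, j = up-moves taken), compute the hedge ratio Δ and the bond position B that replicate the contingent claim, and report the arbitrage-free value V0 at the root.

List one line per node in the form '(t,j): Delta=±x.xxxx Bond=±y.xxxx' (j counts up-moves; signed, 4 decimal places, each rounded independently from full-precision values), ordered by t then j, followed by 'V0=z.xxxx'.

No-arbitrage ⇒ martingale measure with p* = (R−d)/(u−d) = 0.8361.
At expiry t=2: V(2,0)=-73.0208, V(2,1)=13.6480, V(2,2)=171.7600
(1,0): S=142.0800. Δ = (V_up−V_dn)/(S_up−S_dn) = (13.6480−-73.0208)/(191.8080−105.1392) = 1.0000. V = [p*·13.6480 + (1−p*)·-73.0208]/1.25 = -0.4480. B = V − Δ·S = -142.5280.
(1,1): S=259.2000. Δ = (V_up−V_dn)/(S_up−S_dn) = (171.7600−13.6480)/(349.9200−191.8080) = 1.0000. V = [p*·171.7600 + (1−p*)·13.6480]/1.25 = 116.6720. B = V − Δ·S = -142.5280.
(0,0): S=192.0000. Δ = (V_up−V_dn)/(S_up−S_dn) = (116.6720−-0.4480)/(259.2000−142.0800) = 1.0000. V = [p*·116.6720 + (1−p*)·-0.4480]/1.25 = 77.9776. B = V − Δ·S = -114.0224.
Check: Δ(0,0)·S0 + B(0,0) = 77.9776 = V0.

(0,0): Delta=1.0000 Bond=-114.0224
(1,0): Delta=1.0000 Bond=-142.5280
(1,1): Delta=1.0000 Bond=-142.5280
V0=77.9776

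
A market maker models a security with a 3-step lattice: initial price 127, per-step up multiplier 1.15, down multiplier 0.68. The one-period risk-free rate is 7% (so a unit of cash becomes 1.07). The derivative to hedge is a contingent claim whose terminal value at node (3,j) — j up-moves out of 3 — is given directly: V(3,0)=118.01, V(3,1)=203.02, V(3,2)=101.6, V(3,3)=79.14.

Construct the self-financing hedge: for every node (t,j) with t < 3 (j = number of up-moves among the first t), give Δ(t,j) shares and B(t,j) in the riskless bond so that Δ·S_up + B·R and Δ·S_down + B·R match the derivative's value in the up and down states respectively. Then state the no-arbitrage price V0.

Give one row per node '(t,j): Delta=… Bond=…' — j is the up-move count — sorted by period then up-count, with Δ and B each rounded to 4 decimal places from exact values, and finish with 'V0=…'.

(0,0): Delta=-0.6095 Bond=155.9012
(1,0): Delta=-1.6046 Bond=252.7507
(1,1): Delta=-0.4888 Bond=149.1863
(2,0): Delta=3.0800 Bond=-4.6572
(2,1): Delta=-2.1728 Bond=326.8741
(2,2): Delta=-0.2845 Bond=125.3227
V0=78.4978

Since d<R<u, set p* = (R−d)/(u−d) = 0.8298; price each node as the discounted p*-expectation of its children.
Terminal payoffs: V(3,0)=118.0100, V(3,1)=203.0200, V(3,2)=101.6000, V(3,3)=79.1400
Node (2,0) S=58.7248: V=(p*·203.0200+(1−p*)·118.0100)/1.07=176.2152; Δ=(203.0200−118.0100)/(67.5335−39.9329)=3.0800; B=V−Δ·S=-4.6572
Node (2,1) S=99.3140: V=(p*·101.6000+(1−p*)·203.0200)/1.07=111.0869; Δ=(101.6000−203.0200)/(114.2111−67.5335)=-2.1728; B=V−Δ·S=326.8741
Node (2,2) S=167.9575: V=(p*·79.1400+(1−p*)·101.6000)/1.07=77.5355; Δ=(79.1400−101.6000)/(193.1511−114.2111)=-0.2845; B=V−Δ·S=125.3227
Node (1,0) S=86.3600: V=(p*·111.0869+(1−p*)·176.2152)/1.07=114.1800; Δ=(111.0869−176.2152)/(99.3140−58.7248)=-1.6046; B=V−Δ·S=252.7507
Node (1,1) S=146.0500: V=(p*·77.5355+(1−p*)·111.0869)/1.07=77.8003; Δ=(77.5355−111.0869)/(167.9575−99.3140)=-0.4888; B=V−Δ·S=149.1863
Node (0,0) S=127.0000: V=(p*·77.8003+(1−p*)·114.1800)/1.07=78.4978; Δ=(77.8003−114.1800)/(146.0500−86.3600)=-0.6095; B=V−Δ·S=155.9012
Check: Δ(0,0)·S0 + B(0,0) = 78.4978 = V0.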